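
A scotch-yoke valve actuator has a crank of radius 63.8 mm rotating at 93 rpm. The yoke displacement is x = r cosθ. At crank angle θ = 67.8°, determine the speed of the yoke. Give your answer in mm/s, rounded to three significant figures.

575

ω = 9.739 rad/s (from 93 rpm).
x = r cosθ ⇒ ẋ = −rω sinθ.
|v| = rω|sinθ| = 0.0638·9.739·|sin 67.8°| = 0.57528 m/s = 575.28 mm/s.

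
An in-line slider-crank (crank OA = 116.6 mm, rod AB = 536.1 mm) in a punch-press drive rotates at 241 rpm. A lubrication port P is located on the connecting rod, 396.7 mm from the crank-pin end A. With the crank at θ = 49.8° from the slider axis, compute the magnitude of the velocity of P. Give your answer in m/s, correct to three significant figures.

ω = 25.24 rad/s.  Crank-pin speed |V_A| = rω = 2.9427 m/s, perpendicular to OA.
Rod angle: sinφ = −(r/L) sinθ ⇒ φ = -9.562°; ω_rod = −rω cosθ/√(L²−r²sin²θ) = -3.5929 rad/s.
V_P = V_A + ω_rod × AP, with AP = 0.3967 m along the rod.
Components: V_Px = −rω sinθ − a·ω_rod·sinφ = -2.4844 m/s;  V_Py = rω cosθ + a·ω_rod·cosφ = +0.49389 m/s.
|V_P| = √(V_Px² + V_Py²) = 2.533 m/s.

2.53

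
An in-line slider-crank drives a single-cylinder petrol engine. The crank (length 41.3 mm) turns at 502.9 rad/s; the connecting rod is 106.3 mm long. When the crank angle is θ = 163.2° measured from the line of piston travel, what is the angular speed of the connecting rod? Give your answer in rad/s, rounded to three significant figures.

ω = 502.9 rad/s
The rod makes angle φ with the slider axis where L sinφ = r sinθ; differentiating, L cosφ·φ̇ = r ω cosθ.
L cosφ = √(L² − r² sin²θ) = 0.10563 m.
|ω_rod| = r ω |cosθ| / √(L² − r² sin²θ) = 0.0413·502.9·0.95732/0.10563 = 188.24 rad/s.

188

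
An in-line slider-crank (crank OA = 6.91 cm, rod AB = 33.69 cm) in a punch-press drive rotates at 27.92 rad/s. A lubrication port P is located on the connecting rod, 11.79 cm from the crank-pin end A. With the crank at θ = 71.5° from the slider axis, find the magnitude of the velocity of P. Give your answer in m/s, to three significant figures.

1.91

ω = 27.92 rad/s.  Crank-pin speed |V_A| = rω = 1.9293 m/s, perpendicular to OA.
Rod angle: sinφ = −(r/L) sinθ ⇒ φ = -11.216°; ω_rod = −rω cosθ/√(L²−r²sin²θ) = -1.8524 rad/s.
V_P = V_A + ω_rod × AP, with AP = 0.1179 m along the rod.
Components: V_Px = −rω sinθ − a·ω_rod·sinφ = -1.8721 m/s;  V_Py = rω cosθ + a·ω_rod·cosφ = +0.39794 m/s.
|V_P| = √(V_Px² + V_Py²) = 1.9139 m/s.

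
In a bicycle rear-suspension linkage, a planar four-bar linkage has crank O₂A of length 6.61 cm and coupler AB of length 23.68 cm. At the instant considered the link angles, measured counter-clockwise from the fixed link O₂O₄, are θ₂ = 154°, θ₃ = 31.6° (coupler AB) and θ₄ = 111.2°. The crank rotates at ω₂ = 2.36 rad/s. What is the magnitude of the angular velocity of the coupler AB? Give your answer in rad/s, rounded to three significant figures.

0.455

ω₂ = 2.36 rad/s
Differentiating the loop-closure r₂e^{iθ₂}+r₃e^{iθ₃}=r₁+r₄e^{iθ₄} gives r₂ω₂e^{iθ₂}+r₃ω₃e^{iθ₃}=r₄ω₄e^{iθ₄}.
Eliminating the other unknown: ω₃ = r₂ω₂ sin(θ₄−θ₂) / [r₃ sin(θ₃−θ₄)].
Numerator sine = -0.67944; denominator sine = -0.98357.
Result = 0.0661·2.36·(-0.67944) / (0.2368·(-0.98357)) = +0.45507 rad/s; magnitude 0.45507 rad/s.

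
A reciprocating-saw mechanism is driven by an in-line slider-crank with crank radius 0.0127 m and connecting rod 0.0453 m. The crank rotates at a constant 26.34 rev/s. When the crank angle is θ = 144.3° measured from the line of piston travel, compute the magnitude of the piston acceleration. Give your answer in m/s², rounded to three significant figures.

249

ω = 2π·26.3 = 165.5 rad/s
x(θ) = r cosθ + √(L² − r² sin²θ); with ω constant, a = ω²·d²x/dθ².
d²x/dθ² = −r cosθ − r²(cos2θ)/√u − r⁴ sin²2θ/(4u^{3/2}),  u = L² − r² sin²θ = 0.00199717 m².
Substituting r = 0.0127 m, L = 0.0453 m, θ = 144.3°: d²x/dθ² = +0.0090968 m.
a = ω²·d²x/dθ² = (165.5)²·(+0.0090968) = +249.16 m/s²;  |a| = 249.16 m/s².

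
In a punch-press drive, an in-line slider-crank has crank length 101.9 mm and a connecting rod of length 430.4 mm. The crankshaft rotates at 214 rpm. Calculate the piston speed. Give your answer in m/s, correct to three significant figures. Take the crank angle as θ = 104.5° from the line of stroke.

ω = 2π·214/60 = 22.41 rad/s
For an in-line slider-crank, x = r cosθ + √(L² − r² sin²θ), so v = −rω sinθ·[1 + r cosθ/√(L² − r² sin²θ)].
With r = 0.1019 m, L = 0.4304 m, θ = 104.5°: √(L² − r² sin²θ) = 0.41894 m.
v = −0.1019·22.41·0.96815·[1 + 0.1019·-0.25038/0.41894] = -2.0762 m/s.
|v| = 2.0762 m/s.

2.08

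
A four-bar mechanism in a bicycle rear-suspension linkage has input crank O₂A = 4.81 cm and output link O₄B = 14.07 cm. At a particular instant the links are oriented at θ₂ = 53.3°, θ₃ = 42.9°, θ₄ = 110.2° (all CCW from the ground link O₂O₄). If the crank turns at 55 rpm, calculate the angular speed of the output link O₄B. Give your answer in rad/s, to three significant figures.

ω₂ = 5.76 rad/s (from 55 rpm).
Differentiating the loop-closure r₂e^{iθ₂}+r₃e^{iθ₃}=r₁+r₄e^{iθ₄} gives r₂ω₂e^{iθ₂}+r₃ω₃e^{iθ₃}=r₄ω₄e^{iθ₄}.
Eliminating the other unknown: ω₄ = r₂ω₂ sin(θ₂−θ₃) / [r₄ sin(θ₄−θ₃)].
Numerator sine = +0.18052; denominator sine = +0.92254.
Result = 0.0481·5.76·(+0.18052) / (0.1407·(+0.92254)) = +0.38528 rad/s; magnitude 0.38528 rad/s.

0.385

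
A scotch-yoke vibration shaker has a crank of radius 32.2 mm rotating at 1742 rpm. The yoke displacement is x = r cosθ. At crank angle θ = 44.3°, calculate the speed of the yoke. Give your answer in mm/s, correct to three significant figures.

ω = 182.4 rad/s (from 1742 rpm).
x = r cosθ ⇒ ẋ = −rω sinθ.
|v| = rω|sinθ| = 0.0322·182.4·|sin 44.3°| = 4.1025 m/s = 4102.5 mm/s.

4100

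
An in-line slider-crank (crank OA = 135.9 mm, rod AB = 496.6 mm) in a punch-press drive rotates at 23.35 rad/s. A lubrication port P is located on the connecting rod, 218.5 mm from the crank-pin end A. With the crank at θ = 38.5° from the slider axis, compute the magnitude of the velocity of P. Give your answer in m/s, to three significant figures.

ω = 23.35 rad/s.  Crank-pin speed |V_A| = rω = 3.1733 m/s, perpendicular to OA.
Rod angle: sinφ = −(r/L) sinθ ⇒ φ = -9.809°; ω_rod = −rω cosθ/√(L²−r²sin²θ) = -5.075 rad/s.
V_P = V_A + ω_rod × AP, with AP = 0.2185 m along the rod.
Components: V_Px = −rω sinθ − a·ω_rod·sinφ = -2.1643 m/s;  V_Py = rω cosθ + a·ω_rod·cosφ = +1.3907 m/s.
|V_P| = √(V_Px² + V_Py²) = 2.5726 m/s.

2.57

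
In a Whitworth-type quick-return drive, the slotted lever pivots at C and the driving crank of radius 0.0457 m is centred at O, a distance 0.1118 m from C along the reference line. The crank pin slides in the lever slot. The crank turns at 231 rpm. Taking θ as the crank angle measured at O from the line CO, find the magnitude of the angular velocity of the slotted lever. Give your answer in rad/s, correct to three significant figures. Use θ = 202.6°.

12.3

ω = 24.19 rad/s (from 231 rpm).
Crank pin A relative to C: A = (d + r cosθ, r sinθ); lever angle φ = atan2(r sinθ, d + r cosθ).
Differentiating tanφ: φ̇ = rω(d cosθ + r)/(d² + r² + 2dr cosθ).
d² + r² + 2dr cosθ = |CA|² = 0.00515389 m²;  d cosθ + r = -0.057515 m.
|ω_lever| = |0.0457·24.19·-0.057515| / 0.00515389 = 12.337 rad/s.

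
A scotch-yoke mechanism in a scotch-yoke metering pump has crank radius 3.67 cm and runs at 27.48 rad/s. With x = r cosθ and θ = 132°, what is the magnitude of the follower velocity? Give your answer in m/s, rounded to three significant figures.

0.749

ω = 27.48 rad/s
x = r cosθ ⇒ ẋ = −rω sinθ.
|v| = rω|sinθ| = 0.0367·27.48·|sin 132°| = 0.74947 m/s.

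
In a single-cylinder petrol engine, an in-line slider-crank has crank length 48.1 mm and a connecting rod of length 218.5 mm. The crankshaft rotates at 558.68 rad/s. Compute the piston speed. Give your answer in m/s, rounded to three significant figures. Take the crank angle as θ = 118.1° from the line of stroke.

ω = 558.7 rad/s
For an in-line slider-crank, x = r cosθ + √(L² − r² sin²θ), so v = −rω sinθ·[1 + r cosθ/√(L² − r² sin²θ)].
With r = 0.0481 m, L = 0.2185 m, θ = 118.1°: √(L² − r² sin²θ) = 0.21434 m.
v = −0.0481·558.7·0.88213·[1 + 0.0481·-0.47101/0.21434] = -21.199 m/s.
|v| = 21.199 m/s.

21.2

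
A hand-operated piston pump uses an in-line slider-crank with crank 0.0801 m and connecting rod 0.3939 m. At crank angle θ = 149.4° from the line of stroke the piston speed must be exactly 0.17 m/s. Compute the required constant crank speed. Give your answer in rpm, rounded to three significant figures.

For an in-line slider-crank, |v_piston| = rω|sinθ|·[1 + r cosθ/√(L² − r² sin²θ)].
With r = 0.0801 m, L = 0.3939 m, θ = 149.4°: the bracketed kinematic factor |dx/dθ| = 0.033599 m.
ω = v/|dx/dθ| = 0.17/0.033599 = 5.0597 rad/s.
N = 60ω/(2π) = 48.317 rpm.

48.3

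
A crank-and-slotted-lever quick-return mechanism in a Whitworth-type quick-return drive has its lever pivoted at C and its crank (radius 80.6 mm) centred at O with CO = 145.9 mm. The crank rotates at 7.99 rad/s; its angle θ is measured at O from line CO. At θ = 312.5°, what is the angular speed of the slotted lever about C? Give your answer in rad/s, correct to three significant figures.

ω = 7.99 rad/s
Crank pin A relative to C: A = (d + r cosθ, r sinθ); lever angle φ = atan2(r sinθ, d + r cosθ).
Differentiating tanφ: φ̇ = rω(d cosθ + r)/(d² + r² + 2dr cosθ).
d² + r² + 2dr cosθ = |CA|² = 0.0436724 m²;  d cosθ + r = +0.17917 m.
|ω_lever| = |0.0806·7.99·+0.17917| / 0.0436724 = 2.642 rad/s.

2.64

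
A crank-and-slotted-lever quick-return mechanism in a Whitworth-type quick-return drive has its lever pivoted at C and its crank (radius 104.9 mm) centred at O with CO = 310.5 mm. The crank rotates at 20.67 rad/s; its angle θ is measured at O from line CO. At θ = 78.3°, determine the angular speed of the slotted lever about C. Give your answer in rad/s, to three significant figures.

ω = 20.67 rad/s
Crank pin A relative to C: A = (d + r cosθ, r sinθ); lever angle φ = atan2(r sinθ, d + r cosθ).
Differentiating tanφ: φ̇ = rω(d cosθ + r)/(d² + r² + 2dr cosθ).
d² + r² + 2dr cosθ = |CA|² = 0.120624 m²;  d cosθ + r = +0.16787 m.
|ω_lever| = |0.1049·20.67·+0.16787| / 0.120624 = 3.0175 rad/s.

3.02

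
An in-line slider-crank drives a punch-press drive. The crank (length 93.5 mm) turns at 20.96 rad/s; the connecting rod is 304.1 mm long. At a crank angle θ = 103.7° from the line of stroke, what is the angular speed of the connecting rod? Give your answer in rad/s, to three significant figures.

ω = 20.96 rad/s
The rod makes angle φ with the slider axis where L sinφ = r sinθ; differentiating, L cosφ·φ̇ = r ω cosθ.
L cosφ = √(L² − r² sin²θ) = 0.29022 m.
|ω_rod| = r ω |cosθ| / √(L² − r² sin²θ) = 0.0935·20.96·0.23684/0.29022 = 1.5993 rad/s.

1.60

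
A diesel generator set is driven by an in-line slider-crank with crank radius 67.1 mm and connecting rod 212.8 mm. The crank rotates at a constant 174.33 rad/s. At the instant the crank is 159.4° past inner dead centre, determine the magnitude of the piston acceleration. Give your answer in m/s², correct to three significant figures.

ω = 174.3 rad/s
x(θ) = r cosθ + √(L² − r² sin²θ); with ω constant, a = ω²·d²x/dθ².
d²x/dθ² = −r cosθ − r²(cos2θ)/√u − r⁴ sin²2θ/(4u^{3/2}),  u = L² − r² sin²θ = 0.0447265 m².
Substituting r = 0.0671 m, L = 0.2128 m, θ = 159.4°: d²x/dθ² = +0.046559 m.
a = ω²·d²x/dθ² = (174.3)²·(+0.046559) = +1415 m/s²;  |a| = 1415 m/s².

1410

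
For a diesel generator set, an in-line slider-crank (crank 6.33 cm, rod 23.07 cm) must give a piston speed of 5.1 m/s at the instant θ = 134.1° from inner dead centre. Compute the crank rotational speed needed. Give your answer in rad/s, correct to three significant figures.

139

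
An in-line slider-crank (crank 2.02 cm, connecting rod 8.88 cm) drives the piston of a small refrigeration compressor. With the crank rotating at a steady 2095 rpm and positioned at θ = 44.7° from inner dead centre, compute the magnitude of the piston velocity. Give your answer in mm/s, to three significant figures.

3630

ω = 2π·2095/60 = 219.4 rad/s
For an in-line slider-crank, x = r cosθ + √(L² − r² sin²θ), so v = −rω sinθ·[1 + r cosθ/√(L² − r² sin²θ)].
With r = 0.0202 m, L = 0.0888 m, θ = 44.7°: √(L² − r² sin²θ) = 0.087656 m.
v = −0.0202·219.4·0.70339·[1 + 0.0202·0.71080/0.087656] = -3.6278 m/s.
|v| = 3.6278 m/s = 3627.8 mm/s.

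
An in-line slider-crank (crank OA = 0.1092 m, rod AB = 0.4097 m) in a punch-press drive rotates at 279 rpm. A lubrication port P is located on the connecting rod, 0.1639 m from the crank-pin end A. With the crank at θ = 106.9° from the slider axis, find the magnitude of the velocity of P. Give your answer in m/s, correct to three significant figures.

3.01

ω = 29.22 rad/s.  Crank-pin speed |V_A| = rω = 3.1905 m/s, perpendicular to OA.
Rod angle: sinφ = −(r/L) sinθ ⇒ φ = -14.775°; ω_rod = −rω cosθ/√(L²−r²sin²θ) = +2.3412 rad/s.
V_P = V_A + ω_rod × AP, with AP = 0.1639 m along the rod.
Components: V_Px = −rω sinθ − a·ω_rod·sinφ = -2.9548 m/s;  V_Py = rω cosθ + a·ω_rod·cosφ = -0.55644 m/s.
|V_P| = √(V_Px² + V_Py²) = 3.0068 m/s.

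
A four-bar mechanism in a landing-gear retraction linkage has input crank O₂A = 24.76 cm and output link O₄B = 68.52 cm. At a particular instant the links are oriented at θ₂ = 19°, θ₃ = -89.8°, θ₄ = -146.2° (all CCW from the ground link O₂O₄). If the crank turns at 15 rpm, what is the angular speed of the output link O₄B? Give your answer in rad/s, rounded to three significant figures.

0.645

ω₂ = 1.571 rad/s (from 15 rpm).
Differentiating the loop-closure r₂e^{iθ₂}+r₃e^{iθ₃}=r₁+r₄e^{iθ₄} gives r₂ω₂e^{iθ₂}+r₃ω₃e^{iθ₃}=r₄ω₄e^{iθ₄}.
Eliminating the other unknown: ω₄ = r₂ω₂ sin(θ₂−θ₃) / [r₄ sin(θ₄−θ₃)].
Numerator sine = +0.94665; denominator sine = -0.83292.
Result = 0.2476·1.571·(+0.94665) / (0.6852·(-0.83292)) = -0.64512 rad/s; magnitude 0.64512 rad/s.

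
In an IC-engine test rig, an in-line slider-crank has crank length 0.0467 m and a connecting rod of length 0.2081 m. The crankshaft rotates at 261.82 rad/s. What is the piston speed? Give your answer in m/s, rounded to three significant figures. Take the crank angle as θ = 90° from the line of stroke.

ω = 261.8 rad/s
For an in-line slider-crank, x = r cosθ + √(L² − r² sin²θ), so v = −rω sinθ·[1 + r cosθ/√(L² − r² sin²θ)].
With r = 0.0467 m, L = 0.2081 m, θ = 90°: √(L² − r² sin²θ) = 0.20279 m.
v = −0.0467·261.8·1.00000·[1 + 0.0467·0.00000/0.20279] = -12.227 m/s.
|v| = 12.227 m/s.

12.2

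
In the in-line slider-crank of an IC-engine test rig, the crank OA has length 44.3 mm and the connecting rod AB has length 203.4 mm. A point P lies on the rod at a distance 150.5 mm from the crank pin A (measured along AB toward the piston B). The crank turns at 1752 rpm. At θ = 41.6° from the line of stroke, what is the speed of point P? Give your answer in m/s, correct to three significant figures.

ω = 183.5 rad/s.  Crank-pin speed |V_A| = rω = 8.1277 m/s, perpendicular to OA.
Rod angle: sinφ = −(r/L) sinθ ⇒ φ = -8.314°; ω_rod = −rω cosθ/√(L²−r²sin²θ) = -30.199 rad/s.
V_P = V_A + ω_rod × AP, with AP = 0.1505 m along the rod.
Components: V_Px = −rω sinθ − a·ω_rod·sinφ = -6.0534 m/s;  V_Py = rω cosθ + a·ω_rod·cosφ = +1.5807 m/s.
|V_P| = √(V_Px² + V_Py²) = 6.2564 m/s.

6.26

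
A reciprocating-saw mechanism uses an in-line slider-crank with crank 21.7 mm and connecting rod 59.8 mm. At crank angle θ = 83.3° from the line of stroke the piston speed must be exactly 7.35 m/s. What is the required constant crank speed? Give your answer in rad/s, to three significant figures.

326

For an in-line slider-crank, |v_piston| = rω|sinθ|·[1 + r cosθ/√(L² − r² sin²θ)].
With r = 0.0217 m, L = 0.0598 m, θ = 83.3°: the bracketed kinematic factor |dx/dθ| = 0.02253 m.
ω = v/|dx/dθ| = 7.35/0.02253 = 326.23 rad/s.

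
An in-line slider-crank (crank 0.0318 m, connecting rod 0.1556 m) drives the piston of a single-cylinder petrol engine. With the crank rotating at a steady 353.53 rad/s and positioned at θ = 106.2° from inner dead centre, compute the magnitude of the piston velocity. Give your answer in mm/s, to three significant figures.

10200

ω = 353.5 rad/s
For an in-line slider-crank, x = r cosθ + √(L² − r² sin²θ), so v = −rω sinθ·[1 + r cosθ/√(L² − r² sin²θ)].
With r = 0.0318 m, L = 0.1556 m, θ = 106.2°: √(L² − r² sin²θ) = 0.15257 m.
v = −0.0318·353.5·0.96029·[1 + 0.0318·-0.27899/0.15257] = -10.168 m/s.
|v| = 10.168 m/s = 10168 mm/s.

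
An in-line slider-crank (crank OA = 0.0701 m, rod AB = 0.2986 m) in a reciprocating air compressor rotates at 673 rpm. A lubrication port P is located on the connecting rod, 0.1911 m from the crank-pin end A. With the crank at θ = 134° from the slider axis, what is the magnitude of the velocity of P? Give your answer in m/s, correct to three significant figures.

3.41

ω = 70.48 rad/s.  Crank-pin speed |V_A| = rω = 4.9404 m/s, perpendicular to OA.
Rod angle: sinφ = −(r/L) sinθ ⇒ φ = -9.722°; ω_rod = −rω cosθ/√(L²−r²sin²θ) = +11.661 rad/s.
V_P = V_A + ω_rod × AP, with AP = 0.1911 m along the rod.
Components: V_Px = −rω sinθ − a·ω_rod·sinφ = -3.1775 m/s;  V_Py = rω cosθ + a·ω_rod·cosφ = -1.2355 m/s.
|V_P| = √(V_Px² + V_Py²) = 3.4093 m/s.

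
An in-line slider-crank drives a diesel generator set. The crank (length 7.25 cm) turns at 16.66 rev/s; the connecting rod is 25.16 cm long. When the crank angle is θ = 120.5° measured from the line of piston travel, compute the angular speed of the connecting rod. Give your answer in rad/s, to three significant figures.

ω = 104.7 rad/s (converted from 16.66 rev/s).
The rod makes angle φ with the slider axis where L sinφ = r sinθ; differentiating, L cosφ·φ̇ = r ω cosθ.
L cosφ = √(L² − r² sin²θ) = 0.24372 m.
|ω_rod| = r ω |cosθ| / √(L² − r² sin²θ) = 0.0725·104.7·0.50754/0.24372 = 15.804 rad/s.

15.8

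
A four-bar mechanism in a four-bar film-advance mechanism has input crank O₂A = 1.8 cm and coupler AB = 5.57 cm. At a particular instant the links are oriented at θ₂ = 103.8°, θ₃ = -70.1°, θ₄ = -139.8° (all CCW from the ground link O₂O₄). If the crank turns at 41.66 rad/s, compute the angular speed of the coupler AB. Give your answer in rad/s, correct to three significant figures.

ω₂ = 41.66 rad/s
Differentiating the loop-closure r₂e^{iθ₂}+r₃e^{iθ₃}=r₁+r₄e^{iθ₄} gives r₂ω₂e^{iθ₂}+r₃ω₃e^{iθ₃}=r₄ω₄e^{iθ₄}.
Eliminating the other unknown: ω₃ = r₂ω₂ sin(θ₄−θ₂) / [r₃ sin(θ₃−θ₄)].
Numerator sine = +0.89571; denominator sine = +0.93789.
Result = 0.018·41.66·(+0.89571) / (0.0557·(+0.93789)) = +12.857 rad/s; magnitude 12.857 rad/s.

12.9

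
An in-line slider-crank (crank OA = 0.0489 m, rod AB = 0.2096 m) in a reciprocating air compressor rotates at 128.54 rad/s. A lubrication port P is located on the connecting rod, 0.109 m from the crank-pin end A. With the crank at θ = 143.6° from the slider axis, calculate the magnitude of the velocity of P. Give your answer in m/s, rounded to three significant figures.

ω = 128.5 rad/s.  Crank-pin speed |V_A| = rω = 6.2856 m/s, perpendicular to OA.
Rod angle: sinφ = −(r/L) sinθ ⇒ φ = -7.958°; ω_rod = −rω cosθ/√(L²−r²sin²θ) = +24.372 rad/s.
V_P = V_A + ω_rod × AP, with AP = 0.109 m along the rod.
Components: V_Px = −rω sinθ − a·ω_rod·sinφ = -3.3622 m/s;  V_Py = rω cosθ + a·ω_rod·cosφ = -2.4282 m/s.
|V_P| = √(V_Px² + V_Py²) = 4.1474 m/s.

4.15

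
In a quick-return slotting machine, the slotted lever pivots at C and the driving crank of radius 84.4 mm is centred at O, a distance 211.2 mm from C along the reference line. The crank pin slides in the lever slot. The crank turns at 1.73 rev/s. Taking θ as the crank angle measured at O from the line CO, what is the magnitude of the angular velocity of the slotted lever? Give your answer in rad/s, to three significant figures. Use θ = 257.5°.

ω = 10.87 rad/s (from 1.73 rev/s).
Crank pin A relative to C: A = (d + r cosθ, r sinθ); lever angle φ = atan2(r sinθ, d + r cosθ).
Differentiating tanφ: φ̇ = rω(d cosθ + r)/(d² + r² + 2dr cosθ).
d² + r² + 2dr cosθ = |CA|² = 0.0440126 m²;  d cosθ + r = +0.038688 m.
|ω_lever| = |0.0844·10.87·+0.038688| / 0.0440126 = 0.80643 rad/s.

0.806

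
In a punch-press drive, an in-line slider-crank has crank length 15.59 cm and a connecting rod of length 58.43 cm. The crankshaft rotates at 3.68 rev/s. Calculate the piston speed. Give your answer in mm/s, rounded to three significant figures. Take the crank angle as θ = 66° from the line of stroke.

3660

ω = 2π·3.68 = 23.12 rad/s
For an in-line slider-crank, x = r cosθ + √(L² − r² sin²θ), so v = −rω sinθ·[1 + r cosθ/√(L² − r² sin²θ)].
With r = 0.1559 m, L = 0.5843 m, θ = 66°: √(L² − r² sin²θ) = 0.56668 m.
v = −0.1559·23.12·0.91355·[1 + 0.1559·0.40674/0.56668] = -3.6616 m/s.
|v| = 3.6616 m/s = 3661.6 mm/s.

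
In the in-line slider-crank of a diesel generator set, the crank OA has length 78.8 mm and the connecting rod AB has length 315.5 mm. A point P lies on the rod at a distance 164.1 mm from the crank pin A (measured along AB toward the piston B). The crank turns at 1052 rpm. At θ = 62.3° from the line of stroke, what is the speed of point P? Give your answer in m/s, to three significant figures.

8.39

ω = 110.2 rad/s.  Crank-pin speed |V_A| = rω = 8.681 m/s, perpendicular to OA.
Rod angle: sinφ = −(r/L) sinθ ⇒ φ = -12.776°; ω_rod = −rω cosθ/√(L²−r²sin²θ) = -13.115 rad/s.
V_P = V_A + ω_rod × AP, with AP = 0.1641 m along the rod.
Components: V_Px = −rω sinθ − a·ω_rod·sinφ = -8.162 m/s;  V_Py = rω cosθ + a·ω_rod·cosφ = +1.9364 m/s.
|V_P| = √(V_Px² + V_Py²) = 8.3886 m/s.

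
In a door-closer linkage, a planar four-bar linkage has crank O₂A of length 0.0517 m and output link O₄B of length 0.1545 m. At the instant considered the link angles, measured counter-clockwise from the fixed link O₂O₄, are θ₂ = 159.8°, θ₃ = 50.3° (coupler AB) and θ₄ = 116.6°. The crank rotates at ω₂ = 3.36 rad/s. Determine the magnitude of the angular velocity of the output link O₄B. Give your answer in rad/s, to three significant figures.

ω₂ = 3.36 rad/s
Differentiating the loop-closure r₂e^{iθ₂}+r₃e^{iθ₃}=r₁+r₄e^{iθ₄} gives r₂ω₂e^{iθ₂}+r₃ω₃e^{iθ₃}=r₄ω₄e^{iθ₄}.
Eliminating the other unknown: ω₄ = r₂ω₂ sin(θ₂−θ₃) / [r₄ sin(θ₄−θ₃)].
Numerator sine = +0.94264; denominator sine = +0.91566.
Result = 0.0517·3.36·(+0.94264) / (0.1545·(+0.91566)) = +1.1575 rad/s; magnitude 1.1575 rad/s.

1.16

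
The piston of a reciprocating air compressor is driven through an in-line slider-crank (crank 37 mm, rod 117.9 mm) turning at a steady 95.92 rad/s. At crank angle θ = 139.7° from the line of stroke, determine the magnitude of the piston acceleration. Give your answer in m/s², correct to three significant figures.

239

ω = 95.92 rad/s
x(θ) = r cosθ + √(L² − r² sin²θ); with ω constant, a = ω²·d²x/dθ².
d²x/dθ² = −r cosθ − r²(cos2θ)/√u − r⁴ sin²2θ/(4u^{3/2}),  u = L² − r² sin²θ = 0.0133277 m².
Substituting r = 0.037 m, L = 0.1179 m, θ = 139.7°: d²x/dθ² = +0.025986 m.
a = ω²·d²x/dθ² = (95.92)²·(+0.025986) = +239.08 m/s²;  |a| = 239.08 m/s².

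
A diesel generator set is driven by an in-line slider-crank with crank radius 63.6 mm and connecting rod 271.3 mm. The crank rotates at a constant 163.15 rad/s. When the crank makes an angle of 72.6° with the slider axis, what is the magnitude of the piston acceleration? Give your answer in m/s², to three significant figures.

174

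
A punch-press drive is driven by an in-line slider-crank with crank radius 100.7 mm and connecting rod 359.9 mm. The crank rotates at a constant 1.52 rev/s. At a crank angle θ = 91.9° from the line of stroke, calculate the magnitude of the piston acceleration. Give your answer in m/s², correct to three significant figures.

2.98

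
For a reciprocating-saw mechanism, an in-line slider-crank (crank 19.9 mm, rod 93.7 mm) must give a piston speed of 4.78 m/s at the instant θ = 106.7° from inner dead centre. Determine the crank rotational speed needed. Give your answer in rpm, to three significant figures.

2550

For an in-line slider-crank, |v_piston| = rω|sinθ|·[1 + r cosθ/√(L² − r² sin²θ)].
With r = 0.0199 m, L = 0.0937 m, θ = 106.7°: the bracketed kinematic factor |dx/dθ| = 0.017873 m.
ω = v/|dx/dθ| = 4.78/0.017873 = 267.45 rad/s.
N = 60ω/(2π) = 2554 rpm.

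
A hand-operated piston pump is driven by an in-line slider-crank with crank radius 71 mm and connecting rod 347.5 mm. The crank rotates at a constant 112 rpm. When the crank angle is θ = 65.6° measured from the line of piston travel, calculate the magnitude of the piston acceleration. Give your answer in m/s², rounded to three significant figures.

2.71

ω = 2π·112/60 = 11.73 rad/s
x(θ) = r cosθ + √(L² − r² sin²θ); with ω constant, a = ω²·d²x/dθ².
d²x/dθ² = −r cosθ − r²(cos2θ)/√u − r⁴ sin²2θ/(4u^{3/2}),  u = L² − r² sin²θ = 0.116576 m².
Substituting r = 0.071 m, L = 0.3475 m, θ = 65.6°: d²x/dθ² = -0.019696 m.
a = ω²·d²x/dθ² = (11.73)²·(-0.019696) = -2.7093 m/s²;  |a| = 2.7093 m/s².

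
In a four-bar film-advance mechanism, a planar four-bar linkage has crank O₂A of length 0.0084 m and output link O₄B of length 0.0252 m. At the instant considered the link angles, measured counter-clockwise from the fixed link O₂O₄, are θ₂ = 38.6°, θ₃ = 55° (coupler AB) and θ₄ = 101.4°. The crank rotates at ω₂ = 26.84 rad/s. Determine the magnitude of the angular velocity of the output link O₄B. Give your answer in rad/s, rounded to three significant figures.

ω₂ = 26.84 rad/s
Differentiating the loop-closure r₂e^{iθ₂}+r₃e^{iθ₃}=r₁+r₄e^{iθ₄} gives r₂ω₂e^{iθ₂}+r₃ω₃e^{iθ₃}=r₄ω₄e^{iθ₄}.
Eliminating the other unknown: ω₄ = r₂ω₂ sin(θ₂−θ₃) / [r₄ sin(θ₄−θ₃)].
Numerator sine = -0.28234; denominator sine = +0.72417.
Result = 0.0084·26.84·(-0.28234) / (0.0252·(+0.72417)) = -3.4881 rad/s; magnitude 3.4881 rad/s.

3.49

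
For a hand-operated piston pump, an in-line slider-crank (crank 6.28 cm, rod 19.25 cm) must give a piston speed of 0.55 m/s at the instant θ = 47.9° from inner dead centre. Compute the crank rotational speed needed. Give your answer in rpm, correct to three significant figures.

For an in-line slider-crank, |v_piston| = rω|sinθ|·[1 + r cosθ/√(L² − r² sin²θ)].
With r = 0.0628 m, L = 0.1925 m, θ = 47.9°: the bracketed kinematic factor |dx/dθ| = 0.0571 m.
ω = v/|dx/dθ| = 0.55/0.0571 = 9.6323 rad/s.
N = 60ω/(2π) = 91.981 rpm.

92.0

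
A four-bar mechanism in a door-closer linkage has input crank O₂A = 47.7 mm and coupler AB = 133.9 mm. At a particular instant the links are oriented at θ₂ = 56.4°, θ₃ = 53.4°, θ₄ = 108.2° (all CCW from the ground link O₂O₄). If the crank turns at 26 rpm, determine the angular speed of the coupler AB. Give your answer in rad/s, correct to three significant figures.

ω₂ = 2.723 rad/s (from 26 rpm).
Differentiating the loop-closure r₂e^{iθ₂}+r₃e^{iθ₃}=r₁+r₄e^{iθ₄} gives r₂ω₂e^{iθ₂}+r₃ω₃e^{iθ₃}=r₄ω₄e^{iθ₄}.
Eliminating the other unknown: ω₃ = r₂ω₂ sin(θ₄−θ₂) / [r₃ sin(θ₃−θ₄)].
Numerator sine = +0.78586; denominator sine = -0.81714.
Result = 0.0477·2.723·(+0.78586) / (0.1339·(-0.81714)) = -0.93279 rad/s; magnitude 0.93279 rad/s.

0.933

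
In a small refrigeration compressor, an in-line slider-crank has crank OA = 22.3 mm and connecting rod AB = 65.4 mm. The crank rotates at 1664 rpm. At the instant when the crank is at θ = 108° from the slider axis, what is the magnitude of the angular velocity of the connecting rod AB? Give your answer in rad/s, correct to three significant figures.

19.4

ω = 174.3 rad/s (converted from 1664 rpm).
The rod makes angle φ with the slider axis where L sinφ = r sinθ; differentiating, L cosφ·φ̇ = r ω cosθ.
L cosφ = √(L² − r² sin²θ) = 0.061866 m.
|ω_rod| = r ω |cosθ| / √(L² − r² sin²θ) = 0.0223·174.3·0.30902/0.061866 = 19.41 rad/s.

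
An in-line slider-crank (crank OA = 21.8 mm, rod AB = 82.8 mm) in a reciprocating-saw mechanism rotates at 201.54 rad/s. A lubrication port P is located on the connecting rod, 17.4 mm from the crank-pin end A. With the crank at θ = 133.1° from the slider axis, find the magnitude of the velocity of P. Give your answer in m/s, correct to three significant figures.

3.89

ω = 201.5 rad/s.  Crank-pin speed |V_A| = rω = 4.3936 m/s, perpendicular to OA.
Rod angle: sinφ = −(r/L) sinθ ⇒ φ = -11.084°; ω_rod = −rω cosθ/√(L²−r²sin²θ) = +36.945 rad/s.
V_P = V_A + ω_rod × AP, with AP = 0.0174 m along the rod.
Components: V_Px = −rω sinθ − a·ω_rod·sinφ = -3.0844 m/s;  V_Py = rω cosθ + a·ω_rod·cosφ = -2.3712 m/s.
|V_P| = √(V_Px² + V_Py²) = 3.8905 m/s.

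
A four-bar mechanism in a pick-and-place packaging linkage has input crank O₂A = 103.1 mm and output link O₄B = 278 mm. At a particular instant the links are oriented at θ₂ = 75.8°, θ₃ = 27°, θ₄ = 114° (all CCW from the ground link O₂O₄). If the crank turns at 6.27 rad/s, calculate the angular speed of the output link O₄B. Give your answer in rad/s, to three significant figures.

1.75

ω₂ = 6.27 rad/s
Differentiating the loop-closure r₂e^{iθ₂}+r₃e^{iθ₃}=r₁+r₄e^{iθ₄} gives r₂ω₂e^{iθ₂}+r₃ω₃e^{iθ₃}=r₄ω₄e^{iθ₄}.
Eliminating the other unknown: ω₄ = r₂ω₂ sin(θ₂−θ₃) / [r₄ sin(θ₄−θ₃)].
Numerator sine = +0.75241; denominator sine = +0.99863.
Result = 0.1031·6.27·(+0.75241) / (0.278·(+0.99863)) = +1.752 rad/s; magnitude 1.752 rad/s.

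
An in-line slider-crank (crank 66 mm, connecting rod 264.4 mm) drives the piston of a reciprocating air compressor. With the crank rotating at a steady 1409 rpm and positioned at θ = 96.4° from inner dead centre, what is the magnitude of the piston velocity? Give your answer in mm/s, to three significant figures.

9400

ω = 2π·1409/60 = 147.6 rad/s
For an in-line slider-crank, x = r cosθ + √(L² − r² sin²θ), so v = −rω sinθ·[1 + r cosθ/√(L² − r² sin²θ)].
With r = 0.066 m, L = 0.2644 m, θ = 96.4°: √(L² − r² sin²θ) = 0.25614 m.
v = −0.066·147.6·0.99377·[1 + 0.066·-0.11147/0.25614] = -9.3997 m/s.
|v| = 9.3997 m/s = 9399.7 mm/s.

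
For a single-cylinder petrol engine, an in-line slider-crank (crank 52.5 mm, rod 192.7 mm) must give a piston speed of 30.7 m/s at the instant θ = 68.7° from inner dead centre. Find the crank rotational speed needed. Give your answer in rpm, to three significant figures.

5440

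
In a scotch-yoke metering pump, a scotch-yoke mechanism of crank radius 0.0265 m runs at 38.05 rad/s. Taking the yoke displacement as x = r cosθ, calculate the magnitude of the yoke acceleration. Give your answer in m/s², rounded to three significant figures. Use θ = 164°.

36.9

ω = 38.05 rad/s
x = r cosθ ⇒ ẍ = −rω² cosθ (ω constant).
|a| = rω²|cosθ| = 0.0265·(38.05)²·|cos 164°| = 36.881 m/s².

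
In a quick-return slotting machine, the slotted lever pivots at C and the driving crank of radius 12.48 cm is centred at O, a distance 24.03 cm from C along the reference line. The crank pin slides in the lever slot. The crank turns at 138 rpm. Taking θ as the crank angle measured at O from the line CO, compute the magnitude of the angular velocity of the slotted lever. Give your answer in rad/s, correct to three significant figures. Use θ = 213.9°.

ω = 14.45 rad/s (from 138 rpm).
Crank pin A relative to C: A = (d + r cosθ, r sinθ); lever angle φ = atan2(r sinθ, d + r cosθ).
Differentiating tanφ: φ̇ = rω(d cosθ + r)/(d² + r² + 2dr cosθ).
d² + r² + 2dr cosθ = |CA|² = 0.0235359 m²;  d cosθ + r = -0.074652 m.
|ω_lever| = |0.1248·14.45·-0.074652| / 0.0235359 = 5.7205 rad/s.

5.72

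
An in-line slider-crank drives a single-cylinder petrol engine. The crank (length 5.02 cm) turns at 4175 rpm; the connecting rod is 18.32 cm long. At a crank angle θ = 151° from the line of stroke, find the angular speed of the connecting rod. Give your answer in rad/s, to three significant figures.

106

ω = 437.2 rad/s (converted from 4175 rpm).
The rod makes angle φ with the slider axis where L sinφ = r sinθ; differentiating, L cosφ·φ̇ = r ω cosθ.
L cosφ = √(L² − r² sin²θ) = 0.18158 m.
|ω_rod| = r ω |cosθ| / √(L² − r² sin²θ) = 0.0502·437.2·0.87462/0.18158 = 105.72 rad/s.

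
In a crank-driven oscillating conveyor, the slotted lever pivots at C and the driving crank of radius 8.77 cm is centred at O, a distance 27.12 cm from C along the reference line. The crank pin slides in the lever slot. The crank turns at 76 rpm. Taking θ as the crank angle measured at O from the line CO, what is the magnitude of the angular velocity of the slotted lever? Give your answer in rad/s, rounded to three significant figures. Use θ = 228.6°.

1.28

ω = 7.959 rad/s (from 76 rpm).
Crank pin A relative to C: A = (d + r cosθ, r sinθ); lever angle φ = atan2(r sinθ, d + r cosθ).
Differentiating tanφ: φ̇ = rω(d cosθ + r)/(d² + r² + 2dr cosθ).
d² + r² + 2dr cosθ = |CA|² = 0.0497831 m²;  d cosθ + r = -0.091648 m.
|ω_lever| = |0.0877·7.959·-0.091648| / 0.0497831 = 1.2849 rad/s.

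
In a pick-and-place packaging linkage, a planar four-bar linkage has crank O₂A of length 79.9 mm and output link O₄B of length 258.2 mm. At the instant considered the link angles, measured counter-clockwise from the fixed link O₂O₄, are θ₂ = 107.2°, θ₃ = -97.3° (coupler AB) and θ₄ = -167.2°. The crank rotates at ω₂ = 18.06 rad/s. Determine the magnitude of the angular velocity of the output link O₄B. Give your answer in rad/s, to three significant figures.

ω₂ = 18.06 rad/s
Differentiating the loop-closure r₂e^{iθ₂}+r₃e^{iθ₃}=r₁+r₄e^{iθ₄} gives r₂ω₂e^{iθ₂}+r₃ω₃e^{iθ₃}=r₄ω₄e^{iθ₄}.
Eliminating the other unknown: ω₄ = r₂ω₂ sin(θ₂−θ₃) / [r₄ sin(θ₄−θ₃)].
Numerator sine = -0.41469; denominator sine = -0.93909.
Result = 0.0799·18.06·(-0.41469) / (0.2582·(-0.93909)) = +2.4679 rad/s; magnitude 2.4679 rad/s.

2.47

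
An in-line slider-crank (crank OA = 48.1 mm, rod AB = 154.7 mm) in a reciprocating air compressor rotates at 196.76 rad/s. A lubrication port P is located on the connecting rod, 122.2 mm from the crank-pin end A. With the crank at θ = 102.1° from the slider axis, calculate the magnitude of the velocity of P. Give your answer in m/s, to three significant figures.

8.76

ω = 196.8 rad/s.  Crank-pin speed |V_A| = rω = 9.4642 m/s, perpendicular to OA.
Rod angle: sinφ = −(r/L) sinθ ⇒ φ = -17.699°; ω_rod = −rω cosθ/√(L²−r²sin²θ) = +13.461 rad/s.
V_P = V_A + ω_rod × AP, with AP = 0.1222 m along the rod.
Components: V_Px = −rω sinθ − a·ω_rod·sinφ = -8.7538 m/s;  V_Py = rω cosθ + a·ω_rod·cosφ = -0.41678 m/s.
|V_P| = √(V_Px² + V_Py²) = 8.7637 m/s.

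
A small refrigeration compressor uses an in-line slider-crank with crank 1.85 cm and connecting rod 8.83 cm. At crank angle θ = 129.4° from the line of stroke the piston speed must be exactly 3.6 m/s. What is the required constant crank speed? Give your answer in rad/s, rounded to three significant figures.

For an in-line slider-crank, |v_piston| = rω|sinθ|·[1 + r cosθ/√(L² − r² sin²θ)].
With r = 0.0185 m, L = 0.0883 m, θ = 129.4°: the bracketed kinematic factor |dx/dθ| = 0.012369 m.
ω = v/|dx/dθ| = 3.6/0.012369 = 291.05 rad/s.

291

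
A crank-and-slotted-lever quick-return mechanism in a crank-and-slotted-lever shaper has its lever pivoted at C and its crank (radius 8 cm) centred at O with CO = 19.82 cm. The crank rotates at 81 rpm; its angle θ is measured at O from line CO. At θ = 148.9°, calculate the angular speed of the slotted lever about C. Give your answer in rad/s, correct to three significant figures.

ω = 8.482 rad/s (from 81 rpm).
Crank pin A relative to C: A = (d + r cosθ, r sinθ); lever angle φ = atan2(r sinθ, d + r cosθ).
Differentiating tanφ: φ̇ = rω(d cosθ + r)/(d² + r² + 2dr cosθ).
d² + r² + 2dr cosθ = |CA|² = 0.0185293 m²;  d cosθ + r = -0.089712 m.
|ω_lever| = |0.08·8.482·-0.089712| / 0.0185293 = 3.2855 rad/s.

3.29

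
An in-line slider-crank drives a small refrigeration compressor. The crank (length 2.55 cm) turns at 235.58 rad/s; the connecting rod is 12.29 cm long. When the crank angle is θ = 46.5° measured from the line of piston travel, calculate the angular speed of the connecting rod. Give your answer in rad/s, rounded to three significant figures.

ω = 235.6 rad/s
The rod makes angle φ with the slider axis where L sinφ = r sinθ; differentiating, L cosφ·φ̇ = r ω cosθ.
L cosφ = √(L² − r² sin²θ) = 0.1215 m.
|ω_rod| = r ω |cosθ| / √(L² − r² sin²θ) = 0.0255·235.6·0.68835/0.1215 = 34.034 rad/s.

34.0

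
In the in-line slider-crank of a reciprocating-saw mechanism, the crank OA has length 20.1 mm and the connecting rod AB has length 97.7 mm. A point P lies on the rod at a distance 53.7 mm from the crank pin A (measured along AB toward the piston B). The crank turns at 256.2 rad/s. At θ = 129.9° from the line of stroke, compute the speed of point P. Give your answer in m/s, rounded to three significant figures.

3.95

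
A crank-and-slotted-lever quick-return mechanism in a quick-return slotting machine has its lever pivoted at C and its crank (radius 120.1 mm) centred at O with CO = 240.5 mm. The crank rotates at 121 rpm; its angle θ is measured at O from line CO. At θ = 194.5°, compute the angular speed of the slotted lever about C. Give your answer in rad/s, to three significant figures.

ω = 12.67 rad/s (from 121 rpm).
Crank pin A relative to C: A = (d + r cosθ, r sinθ); lever angle φ = atan2(r sinθ, d + r cosθ).
Differentiating tanφ: φ̇ = rω(d cosθ + r)/(d² + r² + 2dr cosθ).
d² + r² + 2dr cosθ = |CA|² = 0.0163362 m²;  d cosθ + r = -0.11274 m.
|ω_lever| = |0.1201·12.67·-0.11274| / 0.0163362 = 10.502 rad/s.

10.5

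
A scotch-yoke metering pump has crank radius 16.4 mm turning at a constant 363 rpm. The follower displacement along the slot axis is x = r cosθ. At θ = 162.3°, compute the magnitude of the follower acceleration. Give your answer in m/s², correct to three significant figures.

22.6

ω = 38.01 rad/s (from 363 rpm).
x = r cosθ ⇒ ẍ = −rω² cosθ (ω constant).
|a| = rω²|cosθ| = 0.0164·(38.01)²·|cos 162.3°| = 22.576 m/s².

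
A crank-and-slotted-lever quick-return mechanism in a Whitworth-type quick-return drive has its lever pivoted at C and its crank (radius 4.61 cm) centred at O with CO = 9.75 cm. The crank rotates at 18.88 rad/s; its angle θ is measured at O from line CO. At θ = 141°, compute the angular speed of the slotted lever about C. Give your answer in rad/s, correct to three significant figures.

5.56

ω = 18.88 rad/s
Crank pin A relative to C: A = (d + r cosθ, r sinθ); lever angle φ = atan2(r sinθ, d + r cosθ).
Differentiating tanφ: φ̇ = rω(d cosθ + r)/(d² + r² + 2dr cosθ).
d² + r² + 2dr cosθ = |CA|² = 0.00464531 m²;  d cosθ + r = -0.029672 m.
|ω_lever| = |0.0461·18.88·-0.029672| / 0.00464531 = 5.5594 rad/s.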